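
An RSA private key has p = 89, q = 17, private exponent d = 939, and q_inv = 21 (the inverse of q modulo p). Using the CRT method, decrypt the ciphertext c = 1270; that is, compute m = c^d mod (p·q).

414

d_p = d mod (p−1) = 939 mod 88 = 59; d_q = d mod (q−1) = 11.
m₁ = c^(d_p) mod p: c ≡ 24 (mod 89), and 24^59 mod 89 = 58.
m₂ = c^(d_q) mod q: c ≡ 12 (mod 17), and 12^11 mod 17 = 6.
h = q_inv·(m₁ − m₂) mod p = 21·(58 − 6) mod 89 = 24.
m = m₂ + h·q = 6 + 24·17 = 414.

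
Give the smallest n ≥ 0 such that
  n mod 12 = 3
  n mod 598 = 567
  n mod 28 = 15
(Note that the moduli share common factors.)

gcd(12, 598) = 2 and 2 | (567 − 3), so the pair is consistent; merging gives n ≡ 567 (mod 3588), where 3588 = lcm(12, 598).
gcd(3588, 28) = 4 and 4 | (15 − 567), so the pair is consistent; merging gives n ≡ 7743 (mod 25116), where 25116 = lcm(3588, 28).
The solution is unique modulo lcm(12, 598, 28) = 25116.

7743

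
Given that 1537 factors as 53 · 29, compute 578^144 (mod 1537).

Mod 53: 578 ≡ 48; by Fermat, exponent reduces to 144 mod 52 = 40; 48^40 ≡ 44 (mod 53).
Mod 29: 578 ≡ 27; by Fermat, exponent reduces to 144 mod 28 = 4; 27^4 ≡ 16 (mod 29).
Combine by CRT: x ≡ 44 (mod 53), x ≡ 16 (mod 29) ⇒ x ≡ 1263 (mod 1537).

1263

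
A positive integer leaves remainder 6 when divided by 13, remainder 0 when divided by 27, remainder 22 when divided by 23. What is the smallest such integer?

5427

The moduli are pairwise coprime; N = 13·27·23 = 8073.
N/13 = 621; 621 ≡ 10 (mod 13); 10·4 ≡ 1, so inverse 4.
N/27 = 299; 299 ≡ 2 (mod 27); 2·14 ≡ 1, so inverse 14.
N/23 = 351; 351 ≡ 6 (mod 23); 6·4 ≡ 1, so inverse 4.
t ≡ 6·621·4 + 0·299·14 + 22·351·4 = 45792.
45792 mod 8073 = 5427.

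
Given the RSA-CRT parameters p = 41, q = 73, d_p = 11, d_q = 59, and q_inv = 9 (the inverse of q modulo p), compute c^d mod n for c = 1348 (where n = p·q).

m₁ = c^(d_p) mod p: c ≡ 36 (mod 41), and 36^11 mod 41 = 5.
m₂ = c^(d_q) mod q: c ≡ 34 (mod 73), and 34^59 mod 73 = 11.
h = q_inv·(m₁ − m₂) mod p = 9·(5 − 11) mod 41 = 28.
m = m₂ + h·q = 11 + 28·73 = 2055.

2055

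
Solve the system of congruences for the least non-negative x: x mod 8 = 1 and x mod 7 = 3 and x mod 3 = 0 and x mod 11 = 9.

801

The moduli are pairwise coprime; N = 8·7·3·11 = 1848.
N/8 = 231; 231 ≡ 7 (mod 8); 7·7 ≡ 1, so inverse 7.
N/7 = 264; 264 ≡ 5 (mod 7); 5·3 ≡ 1, so inverse 3.
N/3 = 616; 616 ≡ 1 (mod 3), inverse 1.
N/11 = 168; 168 ≡ 3 (mod 11); 3·4 ≡ 1, so inverse 4.
x ≡ 1·231·7 + 3·264·3 + 0·616·1 + 9·168·4 = 10041.
10041 mod 1848 = 801.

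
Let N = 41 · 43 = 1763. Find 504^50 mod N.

788

Mod 41: 504 ≡ 12; by Fermat, exponent reduces to 50 mod 40 = 10; 12^10 ≡ 9 (mod 41).
Mod 43: 504 ≡ 31; by Fermat, exponent reduces to 50 mod 42 = 8; 31^8 ≡ 14 (mod 43).
Combine by CRT: x ≡ 9 (mod 41), x ≡ 14 (mod 43) ⇒ x ≡ 788 (mod 1763).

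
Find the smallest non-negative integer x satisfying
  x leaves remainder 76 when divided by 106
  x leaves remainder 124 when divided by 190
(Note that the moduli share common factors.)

Combine the congruences pairwise.
gcd(106, 190) = 2 and 2 | (124 − 76), so the pair is consistent; merging gives x ≡ 1454 (mod 10070), where 10070 = lcm(106, 190).
The solution is unique modulo lcm(106, 190) = 10070.

1454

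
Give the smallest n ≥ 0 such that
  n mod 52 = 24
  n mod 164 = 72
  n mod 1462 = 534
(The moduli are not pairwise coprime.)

Combine the congruences pairwise.
gcd(52, 164) = 4 and 4 | (72 − 24), so the pair is consistent; merging gives n ≡ 1220 (mod 2132), where 2132 = lcm(52, 164).
gcd(2132, 1462) = 2 and 2 | (534 − 1220), so the pair is consistent; merging gives n ≡ 408432 (mod 1558492), where 1558492 = lcm(2132, 1462).
The solution is unique modulo lcm(52, 164, 1462) = 1558492.

408432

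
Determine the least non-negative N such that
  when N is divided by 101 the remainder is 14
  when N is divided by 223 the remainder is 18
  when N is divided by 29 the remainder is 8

The moduli are pairwise coprime; M = 101·223·29 = 653167.
M/101 = 6467; 6467 ≡ 3 (mod 101); 3·34 ≡ 1, so inverse 34.
M/223 = 2929; 2929 ≡ 30 (mod 223); 30·171 ≡ 1, so inverse 171.
M/29 = 22523; 22523 ≡ 19 (mod 29); 19·26 ≡ 1, so inverse 26.
N ≡ 14·6467·34 + 18·2929·171 + 8·22523·26 = 16778538.
16778538 mod 653167 = 449363.

449363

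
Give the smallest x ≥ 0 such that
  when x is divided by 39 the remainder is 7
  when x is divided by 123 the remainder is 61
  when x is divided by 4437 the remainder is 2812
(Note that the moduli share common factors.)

1981714

gcd(39, 123) = 3 and 3 | (61 − 7), so the pair is consistent; merging gives x ≡ 553 (mod 1599), where 1599 = lcm(39, 123).
gcd(1599, 4437) = 3 and 3 | (2812 − 553), so the pair is consistent; merging gives x ≡ 1981714 (mod 2364921), where 2364921 = lcm(1599, 4437).
The solution is unique modulo lcm(39, 123, 4437) = 2364921.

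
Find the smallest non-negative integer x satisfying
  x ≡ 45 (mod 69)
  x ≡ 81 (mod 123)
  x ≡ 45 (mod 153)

Combine the congruences pairwise.
gcd(69, 123) = 3 and 3 | (81 − 45), so the pair is consistent; merging gives x ≡ 942 (mod 2829), where 2829 = lcm(69, 123).
gcd(2829, 153) = 3 and 3 | (45 − 942), so the pair is consistent; merging gives x ≡ 105615 (mod 144279), where 144279 = lcm(2829, 153).
The solution is unique modulo lcm(69, 123, 153) = 144279.

105615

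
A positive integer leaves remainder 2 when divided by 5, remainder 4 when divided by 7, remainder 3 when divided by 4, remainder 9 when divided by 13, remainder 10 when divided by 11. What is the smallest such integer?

5807

The moduli are pairwise coprime; N = 5·7·4·13·11 = 20020.
N/5 = 4004; 4004 ≡ 4 (mod 5); 4·4 ≡ 1, so inverse 4.
N/7 = 2860; 2860 ≡ 4 (mod 7); 4·2 ≡ 1, so inverse 2.
N/4 = 5005; 5005 ≡ 1 (mod 4), inverse 1.
N/13 = 1540; 1540 ≡ 6 (mod 13); 6·11 ≡ 1, so inverse 11.
N/11 = 1820; 1820 ≡ 5 (mod 11); 5·9 ≡ 1, so inverse 9.
x ≡ 2·4004·4 + 4·2860·2 + 3·5005·1 + 9·1540·11 + 10·1820·9 = 386187.
386187 mod 20020 = 5807.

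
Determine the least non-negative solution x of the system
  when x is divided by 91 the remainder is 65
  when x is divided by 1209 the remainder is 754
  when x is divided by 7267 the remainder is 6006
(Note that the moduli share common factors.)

gcd(91, 1209) = 13 and 13 | (754 − 65), so the pair is consistent; merging gives x ≡ 6799 (mod 8463), where 8463 = lcm(91, 1209).
gcd(8463, 7267) = 13 and 13 | (6006 − 6799), so the pair is consistent; merging gives x ≡ 1800955 (mod 4730817), where 4730817 = lcm(8463, 7267).
The solution is unique modulo lcm(91, 1209, 7267) = 4730817.

1800955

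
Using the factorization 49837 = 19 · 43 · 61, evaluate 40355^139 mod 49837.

5072

Mod 19: 40355 ≡ 18; by Fermat, exponent reduces to 139 mod 18 = 13; 18^13 ≡ 18 (mod 19).
Mod 43: 40355 ≡ 21; by Fermat, exponent reduces to 139 mod 42 = 13; 21^13 ≡ 41 (mod 43).
Mod 61: 40355 ≡ 34; by Fermat, exponent reduces to 139 mod 60 = 19; 34^19 ≡ 9 (mod 61).
Combine by CRT: x ≡ 18 (mod 19), x ≡ 41 (mod 43), x ≡ 9 (mod 61) ⇒ x ≡ 5072 (mod 49837).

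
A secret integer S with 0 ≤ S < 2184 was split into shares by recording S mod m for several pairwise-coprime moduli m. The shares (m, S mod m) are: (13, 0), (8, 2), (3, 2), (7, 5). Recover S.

The moduli are pairwise coprime; N = 13·8·3·7 = 2184.
N/13 = 168; 168 ≡ 12 (mod 13); 12·12 ≡ 1, so inverse 12.
N/8 = 273; 273 ≡ 1 (mod 8), inverse 1.
N/3 = 728; 728 ≡ 2 (mod 3); 2·2 ≡ 1, so inverse 2.
N/7 = 312; 312 ≡ 4 (mod 7); 4·2 ≡ 1, so inverse 2.
S ≡ 0·168·12 + 2·273·1 + 2·728·2 + 5·312·2 = 6578.
6578 mod 2184 = 26.

26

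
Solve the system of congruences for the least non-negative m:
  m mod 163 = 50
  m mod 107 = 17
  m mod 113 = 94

1717581

The moduli are pairwise coprime; N = 163·107·113 = 1970833.
N/163 = 12091; 12091 ≡ 29 (mod 163); 29·45 ≡ 1, so inverse 45.
N/107 = 18419; 18419 ≡ 15 (mod 107); 15·50 ≡ 1, so inverse 50.
N/113 = 17441; 17441 ≡ 39 (mod 113); 39·29 ≡ 1, so inverse 29.
m ≡ 50·12091·45 + 17·18419·50 + 94·17441·29 = 90405066.
90405066 mod 1970833 = 1717581.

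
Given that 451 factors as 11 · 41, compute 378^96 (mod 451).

Mod 11: 378 ≡ 4; by Fermat, exponent reduces to 96 mod 10 = 6; 4^6 ≡ 4 (mod 11).
Mod 41: 378 ≡ 9; by Fermat, exponent reduces to 96 mod 40 = 16; 9^16 ≡ 1 (mod 41).
Combine by CRT: x ≡ 4 (mod 11), x ≡ 1 (mod 41) ⇒ x ≡ 411 (mod 451).

411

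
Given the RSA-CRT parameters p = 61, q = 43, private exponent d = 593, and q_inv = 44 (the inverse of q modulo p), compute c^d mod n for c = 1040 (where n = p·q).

d_p = d mod (p−1) = 593 mod 60 = 53; d_q = d mod (q−1) = 5.
m₁ = c^(d_p) mod p: c ≡ 3 (mod 61), and 3^53 mod 61 = 27.
m₂ = c^(d_q) mod q: c ≡ 8 (mod 43), and 8^5 mod 43 = 2.
h = q_inv·(m₁ − m₂) mod p = 44·(27 − 2) mod 61 = 2.
m = m₂ + h·q = 2 + 2·43 = 88.

88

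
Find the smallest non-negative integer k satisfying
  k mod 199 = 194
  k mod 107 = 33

5169

Combine the congruences pairwise.
From k ≡ 194 (mod 199) write k = 194 + 199t. Substituting into k ≡ 33 (mod 107) gives 199t ≡ 53 (mod 107), and since 92⁻¹ ≡ 57 (mod 107), t ≡ 25. Hence k ≡ 194 + 199·25 = 5169 (mod 21293).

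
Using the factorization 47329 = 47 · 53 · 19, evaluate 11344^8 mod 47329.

Mod 47: 11344 ≡ 17; 17^8 ≡ 4 (mod 47).
Mod 53: 11344 ≡ 2; 2^8 ≡ 44 (mod 53).
Mod 19: 11344 ≡ 1; 1^8 ≡ 1 (mod 19).
Combine by CRT: x ≡ 4 (mod 47), x ≡ 44 (mod 53), x ≡ 1 (mod 19) ⇒ x ≡ 15467 (mod 47329).

15467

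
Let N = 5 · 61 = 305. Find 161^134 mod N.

Mod 5: 161 ≡ 1; by Fermat, exponent reduces to 134 mod 4 = 2; 1^2 ≡ 1 (mod 5).
Mod 61: 161 ≡ 39; by Fermat, exponent reduces to 134 mod 60 = 14; 39^14 ≡ 25 (mod 61).
Combine by CRT: x ≡ 1 (mod 5), x ≡ 25 (mod 61) ⇒ x ≡ 86 (mod 305).

86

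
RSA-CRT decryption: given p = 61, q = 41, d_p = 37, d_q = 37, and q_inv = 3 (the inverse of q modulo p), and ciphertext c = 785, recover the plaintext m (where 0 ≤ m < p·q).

m₁ = c^(d_p) mod p: c ≡ 53 (mod 61), and 53^37 mod 61 = 33.
m₂ = c^(d_q) mod q: c ≡ 6 (mod 41), and 6^37 mod 41 = 15.
h = q_inv·(m₁ − m₂) mod p = 3·(33 − 15) mod 61 = 54.
m = m₂ + h·q = 15 + 54·41 = 2229.

2229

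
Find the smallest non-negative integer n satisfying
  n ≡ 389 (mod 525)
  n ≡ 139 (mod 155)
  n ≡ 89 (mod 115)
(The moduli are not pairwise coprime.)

245039

gcd(525, 155) = 5 and 5 | (139 − 389), so the pair is consistent; merging gives n ≡ 914 (mod 16275), where 16275 = lcm(525, 155).
gcd(16275, 115) = 5 and 5 | (89 − 914), so the pair is consistent; merging gives n ≡ 245039 (mod 374325), where 374325 = lcm(16275, 115).
The solution is unique modulo lcm(525, 155, 115) = 374325.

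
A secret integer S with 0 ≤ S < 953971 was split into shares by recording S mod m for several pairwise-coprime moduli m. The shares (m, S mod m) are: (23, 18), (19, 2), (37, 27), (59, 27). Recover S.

From S ≡ 18 (mod 23) write S = 18 + 23t. Substituting into S ≡ 2 (mod 19) gives 23t ≡ 3 (mod 19), and since 4⁻¹ ≡ 5 (mod 19), t ≡ 15. Hence S ≡ 18 + 23·15 = 363 (mod 437).
From S ≡ 363 (mod 437) write S = 363 + 437t. Substituting into S ≡ 27 (mod 37) gives 437t ≡ 34 (mod 37), and since 30⁻¹ ≡ 21 (mod 37), t ≡ 11. Hence S ≡ 363 + 437·11 = 5170 (mod 16169).
From S ≡ 5170 (mod 16169) write S = 5170 + 16169t. Substituting into S ≡ 27 (mod 59) gives 16169t ≡ 49 (mod 59), and since 3⁻¹ ≡ 20 (mod 59), t ≡ 36. Hence S ≡ 5170 + 16169·36 = 587254 (mod 953971).

587254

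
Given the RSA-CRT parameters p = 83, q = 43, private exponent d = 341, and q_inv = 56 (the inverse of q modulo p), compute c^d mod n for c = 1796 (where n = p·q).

d_p = d mod (p−1) = 341 mod 82 = 13; d_q = d mod (q−1) = 5.
m₁ = c^(d_p) mod p: c ≡ 53 (mod 83), and 53^13 mod 83 = 20.
m₂ = c^(d_q) mod q: c ≡ 33 (mod 43), and 33^5 mod 43 = 18.
h = q_inv·(m₁ − m₂) mod p = 56·(20 − 18) mod 83 = 29.
m = m₂ + h·q = 18 + 29·43 = 1265.

1265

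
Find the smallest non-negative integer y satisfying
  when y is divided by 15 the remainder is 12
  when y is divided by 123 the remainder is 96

Combine the congruences pairwise.
gcd(15, 123) = 3 and 3 | (96 − 12), so the pair is consistent; merging gives y ≡ 342 (mod 615), where 615 = lcm(15, 123).
The solution is unique modulo lcm(15, 123) = 615.

342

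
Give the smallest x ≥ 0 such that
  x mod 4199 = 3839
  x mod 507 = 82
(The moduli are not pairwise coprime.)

146605

gcd(4199, 507) = 13 and 13 | (82 − 3839), so the pair is consistent; merging gives x ≡ 146605 (mod 163761), where 163761 = lcm(4199, 507).
The solution is unique modulo lcm(4199, 507) = 163761.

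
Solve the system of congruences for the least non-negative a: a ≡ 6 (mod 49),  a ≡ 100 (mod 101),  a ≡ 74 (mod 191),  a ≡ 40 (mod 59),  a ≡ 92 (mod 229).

602306732

The moduli are pairwise coprime; N = 49·101·191·59·229 = 12771394349.
N/49 = 260640701; 260640701 ≡ 48 (mod 49); 48·48 ≡ 1, so inverse 48.
N/101 = 126449449; 126449449 ≡ 75 (mod 101); 75·66 ≡ 1, so inverse 66.
N/191 = 66865939; 66865939 ≡ 86 (mod 191); 86·20 ≡ 1, so inverse 20.
N/59 = 216464311; 216464311 ≡ 37 (mod 59); 37·8 ≡ 1, so inverse 8.
N/229 = 55770281; 55770281 ≡ 79 (mod 229); 79·29 ≡ 1, so inverse 29.
a ≡ 6·260640701·48 + 100·126449449·66 + 74·66865939·20 + 40·216464311·8 + 92·55770281·29 = 1226656164236.
1226656164236 mod 12771394349 = 602306732.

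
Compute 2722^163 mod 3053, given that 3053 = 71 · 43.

2562

Mod 71: 2722 ≡ 24; by Fermat, exponent reduces to 163 mod 70 = 23; 24^23 ≡ 6 (mod 71).
Mod 43: 2722 ≡ 13; by Fermat, exponent reduces to 163 mod 42 = 37; 13^37 ≡ 25 (mod 43).
Combine by CRT: x ≡ 6 (mod 71), x ≡ 25 (mod 43) ⇒ x ≡ 2562 (mod 3053).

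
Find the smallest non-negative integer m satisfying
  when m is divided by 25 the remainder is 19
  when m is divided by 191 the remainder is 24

From m ≡ 19 (mod 25) write m = 19 + 25t. Substituting into m ≡ 24 (mod 191) gives 25t ≡ 5 (mod 191), and since 25⁻¹ ≡ 107 (mod 191), t ≡ 153. Hence m ≡ 19 + 25·153 = 3844 (mod 4775).

3844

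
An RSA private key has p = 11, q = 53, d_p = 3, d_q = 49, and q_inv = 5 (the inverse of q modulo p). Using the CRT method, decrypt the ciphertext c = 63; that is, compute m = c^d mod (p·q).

m₁ = c^(d_p) mod p: c ≡ 8 (mod 11), and 8^3 mod 11 = 6.
m₂ = c^(d_q) mod q: c ≡ 10 (mod 53), and 10^49 mod 53 = 15.
h = q_inv·(m₁ − m₂) mod p = 5·(6 − 15) mod 11 = 10.
m = m₂ + h·q = 15 + 10·53 = 545.

545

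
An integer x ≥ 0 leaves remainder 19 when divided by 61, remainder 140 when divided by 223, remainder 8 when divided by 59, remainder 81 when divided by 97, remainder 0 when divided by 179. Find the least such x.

12603022871

The moduli are pairwise coprime; N = 61·223·59·97·179 = 13935144451.
N/61 = 228444991; 228444991 ≡ 52 (mod 61); 52·27 ≡ 1, so inverse 27.
N/223 = 62489437; 62489437 ≡ 154 (mod 223); 154·42 ≡ 1, so inverse 42.
N/59 = 236188889; 236188889 ≡ 30 (mod 59); 30·2 ≡ 1, so inverse 2.
N/97 = 143661283; 143661283 ≡ 15 (mod 97); 15·13 ≡ 1, so inverse 13.
N/179 = 77849969; 77849969 ≡ 5 (mod 179); 5·36 ≡ 1, so inverse 36.
x ≡ 19·228444991·27 + 140·62489437·42 + 8·236188889·2 + 81·143661283·13 + 0·77849969·36 = 639684523166.
639684523166 mod 13935144451 = 12603022871.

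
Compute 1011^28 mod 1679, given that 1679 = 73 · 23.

1496

Mod 73: 1011 ≡ 62; 62^28 ≡ 36 (mod 73).
Mod 23: 1011 ≡ 22; by Fermat, exponent reduces to 28 mod 22 = 6; 22^6 ≡ 1 (mod 23).
Combine by CRT: x ≡ 36 (mod 73), x ≡ 1 (mod 23) ⇒ x ≡ 1496 (mod 1679).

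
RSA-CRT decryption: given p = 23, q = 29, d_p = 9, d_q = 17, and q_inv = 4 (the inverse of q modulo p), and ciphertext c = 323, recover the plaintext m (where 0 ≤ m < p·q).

m₁ = c^(d_p) mod p: c ≡ 1 (mod 23), and 1^9 mod 23 = 1.
m₂ = c^(d_q) mod q: c ≡ 4 (mod 29), and 4^17 mod 29 = 6.
h = q_inv·(m₁ − m₂) mod p = 4·(1 − 6) mod 23 = 3.
m = m₂ + h·q = 6 + 3·29 = 93.

93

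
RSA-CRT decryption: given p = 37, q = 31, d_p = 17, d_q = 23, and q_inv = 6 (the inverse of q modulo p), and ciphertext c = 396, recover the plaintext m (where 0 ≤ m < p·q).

269

m₁ = c^(d_p) mod p: c ≡ 26 (mod 37), and 26^17 mod 37 = 10.
m₂ = c^(d_q) mod q: c ≡ 24 (mod 31), and 24^23 mod 31 = 21.
h = q_inv·(m₁ − m₂) mod p = 6·(10 − 21) mod 37 = 8.
m = m₂ + h·q = 21 + 8·31 = 269.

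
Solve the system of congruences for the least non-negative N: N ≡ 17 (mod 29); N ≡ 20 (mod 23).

365

Combine the congruences pairwise.
From N ≡ 17 (mod 29) write N = 17 + 29t. Substituting into N ≡ 20 (mod 23) gives 29t ≡ 3 (mod 23), and since 6⁻¹ ≡ 4 (mod 23), t ≡ 12. Hence N ≡ 17 + 29·12 = 365 (mod 667).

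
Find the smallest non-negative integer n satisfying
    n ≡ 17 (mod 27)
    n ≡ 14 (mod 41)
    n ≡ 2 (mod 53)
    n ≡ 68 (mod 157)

7968446

The moduli are pairwise coprime; M = 27·41·53·157 = 9211347.
M/27 = 341161; 341161 ≡ 16 (mod 27); 16·22 ≡ 1, so inverse 22.
M/41 = 224667; 224667 ≡ 28 (mod 41); 28·22 ≡ 1, so inverse 22.
M/53 = 173799; 173799 ≡ 12 (mod 53); 12·31 ≡ 1, so inverse 31.
M/157 = 58671; 58671 ≡ 110 (mod 157); 110·10 ≡ 1, so inverse 10.
n ≡ 17·341161·22 + 14·224667·22 + 2·173799·31 + 68·58671·10 = 247463468.
247463468 mod 9211347 = 7968446.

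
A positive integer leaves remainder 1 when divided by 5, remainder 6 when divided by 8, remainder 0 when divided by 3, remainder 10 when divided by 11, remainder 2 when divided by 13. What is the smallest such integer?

3486

The moduli are pairwise coprime; M = 5·8·3·11·13 = 17160.
M/5 = 3432; 3432 ≡ 2 (mod 5); 2·3 ≡ 1, so inverse 3.
M/8 = 2145; 2145 ≡ 1 (mod 8), inverse 1.
M/3 = 5720; 5720 ≡ 2 (mod 3); 2·2 ≡ 1, so inverse 2.
M/11 = 1560; 1560 ≡ 9 (mod 11); 9·5 ≡ 1, so inverse 5.
M/13 = 1320; 1320 ≡ 7 (mod 13); 7·2 ≡ 1, so inverse 2.
n ≡ 1·3432·3 + 6·2145·1 + 0·5720·2 + 10·1560·5 + 2·1320·2 = 106446.
106446 mod 17160 = 3486.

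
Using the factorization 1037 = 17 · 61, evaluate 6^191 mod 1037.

Mod 17: 6 ≡ 6; by Fermat, exponent reduces to 191 mod 16 = 15; 6^15 ≡ 3 (mod 17).
Mod 61: 6 ≡ 6; by Fermat, exponent reduces to 191 mod 60 = 11; 6^11 ≡ 44 (mod 61).
Combine by CRT: x ≡ 3 (mod 17), x ≡ 44 (mod 61) ⇒ x ≡ 105 (mod 1037).

105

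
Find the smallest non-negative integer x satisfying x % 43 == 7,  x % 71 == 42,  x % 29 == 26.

The moduli are pairwise coprime; N = 43·71·29 = 88537.
N/43 = 2059; 2059 ≡ 38 (mod 43); 38·17 ≡ 1, so inverse 17.
N/71 = 1247; 1247 ≡ 40 (mod 71); 40·16 ≡ 1, so inverse 16.
N/29 = 3053; 3053 ≡ 8 (mod 29); 8·11 ≡ 1, so inverse 11.
x ≡ 7·2059·17 + 42·1247·16 + 26·3053·11 = 1956163.
1956163 mod 88537 = 8349.

8349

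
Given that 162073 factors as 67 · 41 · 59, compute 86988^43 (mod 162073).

Mod 67: 86988 ≡ 22; 22^43 ≡ 64 (mod 67).
Mod 41: 86988 ≡ 27; by Fermat, exponent reduces to 43 mod 40 = 3; 27^3 ≡ 3 (mod 41).
Mod 59: 86988 ≡ 22; 22^43 ≡ 46 (mod 59).
Combine by CRT: x ≡ 64 (mod 67), x ≡ 3 (mod 41), x ≡ 46 (mod 59) ⇒ x ≡ 77985 (mod 162073).

77985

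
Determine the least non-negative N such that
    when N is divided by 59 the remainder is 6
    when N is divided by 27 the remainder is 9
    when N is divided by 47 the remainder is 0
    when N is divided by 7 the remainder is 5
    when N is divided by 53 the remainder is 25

The moduli are pairwise coprime; M = 59·27·47·7·53 = 27777141.
M/59 = 470799; 470799 ≡ 38 (mod 59); 38·14 ≡ 1, so inverse 14.
M/27 = 1028783; 1028783 ≡ 2 (mod 27); 2·14 ≡ 1, so inverse 14.
M/47 = 591003; 591003 ≡ 25 (mod 47); 25·32 ≡ 1, so inverse 32.
M/7 = 3968163; 3968163 ≡ 3 (mod 7); 3·5 ≡ 1, so inverse 5.
M/53 = 524097; 524097 ≡ 33 (mod 53); 33·45 ≡ 1, so inverse 45.
N ≡ 6·470799·14 + 9·1028783·14 + 0·591003·32 + 5·3968163·5 + 25·524097·45 = 857986974.
857986974 mod 27777141 = 24672744.

24672744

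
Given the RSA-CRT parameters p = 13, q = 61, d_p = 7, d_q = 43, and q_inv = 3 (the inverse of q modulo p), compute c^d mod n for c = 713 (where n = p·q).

m₁ = c^(d_p) mod p: c ≡ 11 (mod 13), and 11^7 mod 13 = 2.
m₂ = c^(d_q) mod q: c ≡ 42 (mod 61), and 42^43 mod 61 = 12.
h = q_inv·(m₁ − m₂) mod p = 3·(2 − 12) mod 13 = 9.
m = m₂ + h·q = 12 + 9·61 = 561.

561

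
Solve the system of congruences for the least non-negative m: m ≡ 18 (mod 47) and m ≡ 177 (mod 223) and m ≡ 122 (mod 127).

1211067

The moduli are pairwise coprime; N = 47·223·127 = 1331087.
N/47 = 28321; 28321 ≡ 27 (mod 47); 27·7 ≡ 1, so inverse 7.
N/223 = 5969; 5969 ≡ 171 (mod 223); 171·30 ≡ 1, so inverse 30.
N/127 = 10481; 10481 ≡ 67 (mod 127); 67·91 ≡ 1, so inverse 91.
m ≡ 18·28321·7 + 177·5969·30 + 122·10481·91 = 151623898.
151623898 mod 1331087 = 1211067.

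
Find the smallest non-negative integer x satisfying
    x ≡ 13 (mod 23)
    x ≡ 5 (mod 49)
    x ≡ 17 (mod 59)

36951

The moduli are pairwise coprime; N = 23·49·59 = 66493.
N/23 = 2891; 2891 ≡ 16 (mod 23); 16·13 ≡ 1, so inverse 13.
N/49 = 1357; 1357 ≡ 34 (mod 49); 34·13 ≡ 1, so inverse 13.
N/59 = 1127; 1127 ≡ 6 (mod 59); 6·10 ≡ 1, so inverse 10.
x ≡ 13·2891·13 + 5·1357·13 + 17·1127·10 = 768374.
768374 mod 66493 = 36951.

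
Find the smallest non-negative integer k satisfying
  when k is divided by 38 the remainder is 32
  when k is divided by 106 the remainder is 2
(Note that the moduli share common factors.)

108

gcd(38, 106) = 2 and 2 | (2 − 32), so the pair is consistent; merging gives k ≡ 108 (mod 2014), where 2014 = lcm(38, 106).
The solution is unique modulo lcm(38, 106) = 2014.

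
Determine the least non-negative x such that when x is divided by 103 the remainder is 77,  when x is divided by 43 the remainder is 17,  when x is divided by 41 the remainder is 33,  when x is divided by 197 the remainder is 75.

From x ≡ 77 (mod 103) write x = 77 + 103t. Substituting into x ≡ 17 (mod 43) gives 103t ≡ 26 (mod 43), and since 17⁻¹ ≡ 38 (mod 43), t ≡ 42. Hence x ≡ 77 + 103·42 = 4403 (mod 4429).
From x ≡ 4403 (mod 4429) write x = 4403 + 4429t. Substituting into x ≡ 33 (mod 41) gives 4429t ≡ 17 (mod 41), and since 1⁻¹ ≡ 1 (mod 41), t ≡ 17. Hence x ≡ 4403 + 4429·17 = 79696 (mod 181589).
From x ≡ 79696 (mod 181589) write x = 79696 + 181589t. Substituting into x ≡ 75 (mod 197) gives 181589t ≡ 164 (mod 197), and since 152⁻¹ ≡ 35 (mod 197), t ≡ 27. Hence x ≡ 79696 + 181589·27 = 4982599 (mod 35773033).

4982599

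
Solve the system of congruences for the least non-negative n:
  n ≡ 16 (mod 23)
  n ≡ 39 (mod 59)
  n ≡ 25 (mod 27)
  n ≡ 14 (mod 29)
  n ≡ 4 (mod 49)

From n ≡ 16 (mod 23) write n = 16 + 23t. Substituting into n ≡ 39 (mod 59) gives 23t ≡ 23 (mod 59), and since 23⁻¹ ≡ 18 (mod 59), t ≡ 1. Hence n ≡ 16 + 23·1 = 39 (mod 1357).
From n ≡ 39 (mod 1357) write n = 39 + 1357t. Substituting into n ≡ 25 (mod 27) gives 1357t ≡ 13 (mod 27), and since 7⁻¹ ≡ 4 (mod 27), t ≡ 25. Hence n ≡ 39 + 1357·25 = 33964 (mod 36639).
From n ≡ 33964 (mod 36639) write n = 33964 + 36639t. Substituting into n ≡ 14 (mod 29) gives 36639t ≡ 9 (mod 29), and since 12⁻¹ ≡ 17 (mod 29), t ≡ 8. Hence n ≡ 33964 + 36639·8 = 327076 (mod 1062531).
From n ≡ 327076 (mod 1062531) write n = 327076 + 1062531t. Substituting into n ≡ 4 (mod 49) gives 1062531t ≡ 3 (mod 49), and since 15⁻¹ ≡ 36 (mod 49), t ≡ 10. Hence n ≡ 327076 + 1062531·10 = 10952386 (mod 52064019).

10952386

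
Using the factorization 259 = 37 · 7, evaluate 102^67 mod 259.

25

Mod 37: 102 ≡ 28; by Fermat, exponent reduces to 67 mod 36 = 31; 28^31 ≡ 25 (mod 37).
Mod 7: 102 ≡ 4; by Fermat, exponent reduces to 67 mod 6 = 1; 4^1 ≡ 4 (mod 7).
Combine by CRT: x ≡ 25 (mod 37), x ≡ 4 (mod 7) ⇒ x ≡ 25 (mod 259).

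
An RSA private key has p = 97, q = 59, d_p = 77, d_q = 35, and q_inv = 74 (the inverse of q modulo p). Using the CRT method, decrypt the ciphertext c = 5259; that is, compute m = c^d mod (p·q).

878

m₁ = c^(d_p) mod p: c ≡ 21 (mod 97), and 21^77 mod 97 = 5.
m₂ = c^(d_q) mod q: c ≡ 8 (mod 59), and 8^35 mod 59 = 52.
h = q_inv·(m₁ − m₂) mod p = 74·(5 − 52) mod 97 = 14.
m = m₂ + h·q = 52 + 14·59 = 878.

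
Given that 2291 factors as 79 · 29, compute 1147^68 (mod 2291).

1705

Mod 79: 1147 ≡ 41; 41^68 ≡ 46 (mod 79).
Mod 29: 1147 ≡ 16; by Fermat, exponent reduces to 68 mod 28 = 12; 16^12 ≡ 23 (mod 29).
Combine by CRT: x ≡ 46 (mod 79), x ≡ 23 (mod 29) ⇒ x ≡ 1705 (mod 2291).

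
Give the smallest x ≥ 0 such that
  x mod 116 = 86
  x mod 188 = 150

2406

Combine the congruences pairwise.
gcd(116, 188) = 4 and 4 | (150 − 86), so the pair is consistent; merging gives x ≡ 2406 (mod 5452), where 5452 = lcm(116, 188).
The solution is unique modulo lcm(116, 188) = 5452.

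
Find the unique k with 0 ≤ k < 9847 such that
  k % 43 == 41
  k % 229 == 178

5674

Combine the congruences pairwise.
From k ≡ 41 (mod 43) write k = 41 + 43t. Substituting into k ≡ 178 (mod 229) gives 43t ≡ 137 (mod 229), and since 43⁻¹ ≡ 16 (mod 229), t ≡ 131. Hence k ≡ 41 + 43·131 = 5674 (mod 9847).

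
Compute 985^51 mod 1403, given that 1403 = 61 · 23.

314

Mod 61: 985 ≡ 9; 9^51 ≡ 9 (mod 61).
Mod 23: 985 ≡ 19; by Fermat, exponent reduces to 51 mod 22 = 7; 19^7 ≡ 15 (mod 23).
Combine by CRT: x ≡ 9 (mod 61), x ≡ 15 (mod 23) ⇒ x ≡ 314 (mod 1403).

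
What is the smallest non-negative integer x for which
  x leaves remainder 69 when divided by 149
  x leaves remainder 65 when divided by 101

Combine the congruences pairwise.
From x ≡ 69 (mod 149) write x = 69 + 149t. Substituting into x ≡ 65 (mod 101) gives 149t ≡ 97 (mod 101), and since 48⁻¹ ≡ 40 (mod 101), t ≡ 42. Hence x ≡ 69 + 149·42 = 6327 (mod 15049).

6327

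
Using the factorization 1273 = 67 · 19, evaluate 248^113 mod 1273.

Mod 67: 248 ≡ 47; by Fermat, exponent reduces to 113 mod 66 = 47; 47^47 ≡ 6 (mod 67).
Mod 19: 248 ≡ 1; by Fermat, exponent reduces to 113 mod 18 = 5; 1^5 ≡ 1 (mod 19).
Combine by CRT: x ≡ 6 (mod 67), x ≡ 1 (mod 19) ⇒ x ≡ 609 (mod 1273).

609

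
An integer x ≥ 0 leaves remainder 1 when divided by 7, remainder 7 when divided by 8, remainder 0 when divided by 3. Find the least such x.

15

From x ≡ 1 (mod 7) write x = 1 + 7t. Substituting into x ≡ 7 (mod 8) gives 7t ≡ 6 (mod 8), and since 7⁻¹ ≡ 7 (mod 8), t ≡ 2. Hence x ≡ 1 + 7·2 = 15 (mod 56).
From x ≡ 15 (mod 56) write x = 15 + 56t. Substituting into x ≡ 0 (mod 3) gives 56t ≡ 0 (mod 3), and since 2⁻¹ ≡ 2 (mod 3), t ≡ 0. Hence x ≡ 15 + 56·0 = 15 (mod 168).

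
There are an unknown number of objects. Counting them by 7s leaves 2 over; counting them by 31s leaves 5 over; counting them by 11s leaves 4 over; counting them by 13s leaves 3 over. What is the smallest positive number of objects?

From N ≡ 2 (mod 7) write N = 2 + 7t. Substituting into N ≡ 5 (mod 31) gives 7t ≡ 3 (mod 31), and since 7⁻¹ ≡ 9 (mod 31), t ≡ 27. Hence N ≡ 2 + 7·27 = 191 (mod 217).
From N ≡ 191 (mod 217) write N = 191 + 217t. Substituting into N ≡ 4 (mod 11) gives 217t ≡ 0 (mod 11), and since 8⁻¹ ≡ 7 (mod 11), t ≡ 0. Hence N ≡ 191 + 217·0 = 191 (mod 2387).
From N ≡ 191 (mod 2387) write N = 191 + 2387t. Substituting into N ≡ 3 (mod 13) gives 2387t ≡ 7 (mod 13), and since 8⁻¹ ≡ 5 (mod 13), t ≡ 9. Hence N ≡ 191 + 2387·9 = 21674 (mod 31031).

21674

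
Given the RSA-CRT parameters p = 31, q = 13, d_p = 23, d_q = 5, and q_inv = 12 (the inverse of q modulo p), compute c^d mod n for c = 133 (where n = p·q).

m₁ = c^(d_p) mod p: c ≡ 9 (mod 31), and 9^23 mod 31 = 28.
m₂ = c^(d_q) mod q: c ≡ 3 (mod 13), and 3^5 mod 13 = 9.
h = q_inv·(m₁ − m₂) mod p = 12·(28 − 9) mod 31 = 11.
m = m₂ + h·q = 9 + 11·13 = 152.

152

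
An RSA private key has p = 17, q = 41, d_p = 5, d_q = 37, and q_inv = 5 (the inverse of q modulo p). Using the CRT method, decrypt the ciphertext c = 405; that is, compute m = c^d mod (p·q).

471

m₁ = c^(d_p) mod p: c ≡ 14 (mod 17), and 14^5 mod 17 = 12.
m₂ = c^(d_q) mod q: c ≡ 36 (mod 41), and 36^37 mod 41 = 20.
h = q_inv·(m₁ − m₂) mod p = 5·(12 − 20) mod 17 = 11.
m = m₂ + h·q = 20 + 11·41 = 471.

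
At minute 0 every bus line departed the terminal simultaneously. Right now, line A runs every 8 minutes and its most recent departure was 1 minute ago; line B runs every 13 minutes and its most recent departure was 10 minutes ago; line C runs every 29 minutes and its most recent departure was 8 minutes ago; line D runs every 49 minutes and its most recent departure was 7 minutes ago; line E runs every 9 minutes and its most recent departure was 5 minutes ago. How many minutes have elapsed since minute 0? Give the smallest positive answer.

From t ≡ 1 (mod 8) write t = 1 + 8s. Substituting into t ≡ 10 (mod 13) gives 8s ≡ 9 (mod 13), and since 8⁻¹ ≡ 5 (mod 13), s ≡ 6. Hence t ≡ 1 + 8·6 = 49 (mod 104).
From t ≡ 49 (mod 104) write t = 49 + 104s. Substituting into t ≡ 8 (mod 29) gives 104s ≡ 17 (mod 29), and since 17⁻¹ ≡ 12 (mod 29), s ≡ 1. Hence t ≡ 49 + 104·1 = 153 (mod 3016).
From t ≡ 153 (mod 3016) write t = 153 + 3016s. Substituting into t ≡ 7 (mod 49) gives 3016s ≡ 1 (mod 49), and since 27⁻¹ ≡ 20 (mod 49), s ≡ 20. Hence t ≡ 153 + 3016·20 = 60473 (mod 147784).
From t ≡ 60473 (mod 147784) write t = 60473 + 147784s. Substituting into t ≡ 5 (mod 9) gives 147784s ≡ 3 (mod 9), and since 4⁻¹ ≡ 7 (mod 9), s ≡ 3. Hence t ≡ 60473 + 147784·3 = 503825 (mod 1330056).

503825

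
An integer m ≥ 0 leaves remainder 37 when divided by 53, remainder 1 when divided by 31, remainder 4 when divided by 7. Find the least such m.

From m ≡ 37 (mod 53) write m = 37 + 53t. Substituting into m ≡ 1 (mod 31) gives 53t ≡ 26 (mod 31), and since 22⁻¹ ≡ 24 (mod 31), t ≡ 4. Hence m ≡ 37 + 53·4 = 249 (mod 1643).
From m ≡ 249 (mod 1643) write m = 249 + 1643t. Substituting into m ≡ 4 (mod 7) gives 1643t ≡ 0 (mod 7), and since 5⁻¹ ≡ 3 (mod 7), t ≡ 0. Hence m ≡ 249 + 1643·0 = 249 (mod 11501).

249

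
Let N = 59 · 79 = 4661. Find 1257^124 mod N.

Mod 59: 1257 ≡ 18; by Fermat, exponent reduces to 124 mod 58 = 8; 18^8 ≡ 48 (mod 59).
Mod 79: 1257 ≡ 72; by Fermat, exponent reduces to 124 mod 78 = 46; 72^46 ≡ 32 (mod 79).
Combine by CRT: x ≡ 48 (mod 59), x ≡ 32 (mod 79) ⇒ x ≡ 3824 (mod 4661).

3824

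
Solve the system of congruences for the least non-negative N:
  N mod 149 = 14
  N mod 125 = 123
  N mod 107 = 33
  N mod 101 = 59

181096998

The moduli are pairwise coprime; M = 149·125·107·101 = 201280375.
M/149 = 1350875; 1350875 ≡ 41 (mod 149); 41·40 ≡ 1, so inverse 40.
M/125 = 1610243; 1610243 ≡ 118 (mod 125); 118·107 ≡ 1, so inverse 107.
M/107 = 1881125; 1881125 ≡ 65 (mod 107); 65·28 ≡ 1, so inverse 28.
M/101 = 1992875; 1992875 ≡ 44 (mod 101); 44·62 ≡ 1, so inverse 62.
N ≡ 14·1350875·40 + 123·1610243·107 + 33·1881125·28 + 59·1992875·62 = 30976994373.
30976994373 mod 201280375 = 181096998.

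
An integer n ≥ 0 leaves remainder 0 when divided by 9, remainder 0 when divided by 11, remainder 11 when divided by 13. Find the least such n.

297

From n ≡ 0 (mod 9) write n = 0 + 9t. Substituting into n ≡ 0 (mod 11) gives 9t ≡ 0 (mod 11), and since 9⁻¹ ≡ 5 (mod 11), t ≡ 0. Hence n ≡ 0 + 9·0 = 0 (mod 99).
From n ≡ 0 (mod 99) write n = 0 + 99t. Substituting into n ≡ 11 (mod 13) gives 99t ≡ 11 (mod 13), and since 8⁻¹ ≡ 5 (mod 13), t ≡ 3. Hence n ≡ 0 + 99·3 = 297 (mod 1287).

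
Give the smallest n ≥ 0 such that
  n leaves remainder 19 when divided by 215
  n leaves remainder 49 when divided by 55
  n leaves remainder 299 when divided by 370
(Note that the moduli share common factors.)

102789

gcd(215, 55) = 5 and 5 | (49 − 19), so the pair is consistent; merging gives n ≡ 1094 (mod 2365), where 2365 = lcm(215, 55).
gcd(2365, 370) = 5 and 5 | (299 − 1094), so the pair is consistent; merging gives n ≡ 102789 (mod 175010), where 175010 = lcm(2365, 370).
The solution is unique modulo lcm(215, 55, 370) = 175010.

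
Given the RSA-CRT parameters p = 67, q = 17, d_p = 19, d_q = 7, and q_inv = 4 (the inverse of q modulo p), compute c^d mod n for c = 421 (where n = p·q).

106

m₁ = c^(d_p) mod p: c ≡ 19 (mod 67), and 19^19 mod 67 = 39.
m₂ = c^(d_q) mod q: c ≡ 13 (mod 17), and 13^7 mod 17 = 4.
h = q_inv·(m₁ − m₂) mod p = 4·(39 − 4) mod 67 = 6.
m = m₂ + h·q = 4 + 6·17 = 106.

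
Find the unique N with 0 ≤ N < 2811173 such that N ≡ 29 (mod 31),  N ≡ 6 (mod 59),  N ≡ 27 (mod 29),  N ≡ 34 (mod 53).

Combine the congruences pairwise.
From N ≡ 29 (mod 31) write N = 29 + 31t. Substituting into N ≡ 6 (mod 59) gives 31t ≡ 36 (mod 59), and since 31⁻¹ ≡ 40 (mod 59), t ≡ 24. Hence N ≡ 29 + 31·24 = 773 (mod 1829).
From N ≡ 773 (mod 1829) write N = 773 + 1829t. Substituting into N ≡ 27 (mod 29) gives 1829t ≡ 8 (mod 29), and since 2⁻¹ ≡ 15 (mod 29), t ≡ 4. Hence N ≡ 773 + 1829·4 = 8089 (mod 53041).
From N ≡ 8089 (mod 53041) write N = 8089 + 53041t. Substituting into N ≡ 34 (mod 53) gives 53041t ≡ 1 (mod 53), and since 41⁻¹ ≡ 22 (mod 53), t ≡ 22. Hence N ≡ 8089 + 53041·22 = 1174991 (mod 2811173).

1174991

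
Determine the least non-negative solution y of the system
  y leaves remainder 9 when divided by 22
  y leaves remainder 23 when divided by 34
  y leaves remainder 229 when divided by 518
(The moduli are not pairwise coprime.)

28719

Combine the congruences pairwise.
gcd(22, 34) = 2 and 2 | (23 − 9), so the pair is consistent; merging gives y ≡ 295 (mod 374), where 374 = lcm(22, 34).
gcd(374, 518) = 2 and 2 | (229 − 295), so the pair is consistent; merging gives y ≡ 28719 (mod 96866), where 96866 = lcm(374, 518).
The solution is unique modulo lcm(22, 34, 518) = 96866.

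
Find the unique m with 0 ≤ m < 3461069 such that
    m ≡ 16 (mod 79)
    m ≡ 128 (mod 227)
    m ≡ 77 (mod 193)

2606542

From m ≡ 16 (mod 79) write m = 16 + 79t. Substituting into m ≡ 128 (mod 227) gives 79t ≡ 112 (mod 227), and since 79⁻¹ ≡ 23 (mod 227), t ≡ 79. Hence m ≡ 16 + 79·79 = 6257 (mod 17933).
From m ≡ 6257 (mod 17933) write m = 6257 + 17933t. Substituting into m ≡ 77 (mod 193) gives 17933t ≡ 189 (mod 193), and since 177⁻¹ ≡ 12 (mod 193), t ≡ 145. Hence m ≡ 6257 + 17933·145 = 2606542 (mod 3461069).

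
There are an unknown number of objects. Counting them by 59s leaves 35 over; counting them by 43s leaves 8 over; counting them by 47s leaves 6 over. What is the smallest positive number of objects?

Combine the congruences pairwise.
From N ≡ 35 (mod 59) write N = 35 + 59t. Substituting into N ≡ 8 (mod 43) gives 59t ≡ 16 (mod 43), and since 16⁻¹ ≡ 35 (mod 43), t ≡ 1. Hence N ≡ 35 + 59·1 = 94 (mod 2537).
From N ≡ 94 (mod 2537) write N = 94 + 2537t. Substituting into N ≡ 6 (mod 47) gives 2537t ≡ 6 (mod 47), and since 46⁻¹ ≡ 46 (mod 47), t ≡ 41. Hence N ≡ 94 + 2537·41 = 104111 (mod 119239).

104111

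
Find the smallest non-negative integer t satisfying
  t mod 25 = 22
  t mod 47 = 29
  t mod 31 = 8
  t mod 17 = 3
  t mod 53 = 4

26597047

The moduli are pairwise coprime; N = 25·47·31·17·53 = 32818925.
N/25 = 1312757; 1312757 ≡ 7 (mod 25); 7·18 ≡ 1, so inverse 18.
N/47 = 698275; 698275 ≡ 43 (mod 47); 43·35 ≡ 1, so inverse 35.
N/31 = 1058675; 1058675 ≡ 25 (mod 31); 25·5 ≡ 1, so inverse 5.
N/17 = 1930525; 1930525 ≡ 5 (mod 17); 5·7 ≡ 1, so inverse 7.
N/53 = 619225; 619225 ≡ 26 (mod 53); 26·51 ≡ 1, so inverse 51.
t ≡ 22·1312757·18 + 29·698275·35 + 8·1058675·5 + 3·1930525·7 + 4·619225·51 = 1437810822.
1437810822 mod 32818925 = 26597047.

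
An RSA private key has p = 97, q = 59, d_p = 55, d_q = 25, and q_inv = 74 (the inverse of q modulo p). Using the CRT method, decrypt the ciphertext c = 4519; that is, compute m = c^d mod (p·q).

4748

m₁ = c^(d_p) mod p: c ≡ 57 (mod 97), and 57^55 mod 97 = 92.
m₂ = c^(d_q) mod q: c ≡ 35 (mod 59), and 35^25 mod 59 = 28.
h = q_inv·(m₁ − m₂) mod p = 74·(92 − 28) mod 97 = 80.
m = m₂ + h·q = 28 + 80·59 = 4748.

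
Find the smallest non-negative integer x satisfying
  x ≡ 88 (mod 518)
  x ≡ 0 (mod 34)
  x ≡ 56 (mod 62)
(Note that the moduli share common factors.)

100062

Combine the congruences pairwise.
gcd(518, 34) = 2 and 2 | (0 − 88), so the pair is consistent; merging gives x ≡ 3196 (mod 8806), where 8806 = lcm(518, 34).
gcd(8806, 62) = 2 and 2 | (56 − 3196), so the pair is consistent; merging gives x ≡ 100062 (mod 272986), where 272986 = lcm(8806, 62).
The solution is unique modulo lcm(518, 34, 62) = 272986.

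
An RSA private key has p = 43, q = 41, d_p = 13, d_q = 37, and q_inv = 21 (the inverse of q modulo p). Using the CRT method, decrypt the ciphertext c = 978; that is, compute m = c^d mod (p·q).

641

m₁ = c^(d_p) mod p: c ≡ 32 (mod 43), and 32^13 mod 43 = 39.
m₂ = c^(d_q) mod q: c ≡ 35 (mod 41), and 35^37 mod 41 = 26.
h = q_inv·(m₁ − m₂) mod p = 21·(39 − 26) mod 43 = 15.
m = m₂ + h·q = 26 + 15·41 = 641.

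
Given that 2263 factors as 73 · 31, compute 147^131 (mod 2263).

Mod 73: 147 ≡ 1; by Fermat, exponent reduces to 131 mod 72 = 59; 1^59 ≡ 1 (mod 73).
Mod 31: 147 ≡ 23; by Fermat, exponent reduces to 131 mod 30 = 11; 23^11 ≡ 23 (mod 31).
Combine by CRT: x ≡ 1 (mod 73), x ≡ 23 (mod 31) ⇒ x ≡ 147 (mod 2263).

147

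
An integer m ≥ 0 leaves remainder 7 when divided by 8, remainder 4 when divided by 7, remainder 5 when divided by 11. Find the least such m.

Combine the congruences pairwise.
From m ≡ 7 (mod 8) write m = 7 + 8t. Substituting into m ≡ 4 (mod 7) gives 8t ≡ 4 (mod 7), and since 1⁻¹ ≡ 1 (mod 7), t ≡ 4. Hence m ≡ 7 + 8·4 = 39 (mod 56).
From m ≡ 39 (mod 56) write m = 39 + 56t. Substituting into m ≡ 5 (mod 11) gives 56t ≡ 10 (mod 11), and since 1⁻¹ ≡ 1 (mod 11), t ≡ 10. Hence m ≡ 39 + 56·10 = 599 (mod 616).

599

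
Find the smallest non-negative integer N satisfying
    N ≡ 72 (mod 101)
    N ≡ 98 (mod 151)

Combine the congruences pairwise.
From N ≡ 72 (mod 101) write N = 72 + 101t. Substituting into N ≡ 98 (mod 151) gives 101t ≡ 26 (mod 151), and since 101⁻¹ ≡ 3 (mod 151), t ≡ 78. Hence N ≡ 72 + 101·78 = 7950 (mod 15251).

7950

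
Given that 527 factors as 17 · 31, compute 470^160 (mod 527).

Mod 17: 470 ≡ 11; since 16 | 160, by Fermat 11^160 ≡ 1 (mod 17).
Mod 31: 470 ≡ 5; by Fermat, exponent reduces to 160 mod 30 = 10; 5^10 ≡ 5 (mod 31).
Combine by CRT: x ≡ 1 (mod 17), x ≡ 5 (mod 31) ⇒ x ≡ 222 (mod 527).

222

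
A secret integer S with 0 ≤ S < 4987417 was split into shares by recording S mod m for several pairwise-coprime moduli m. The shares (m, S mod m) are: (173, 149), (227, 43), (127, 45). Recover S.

2010582

The moduli are pairwise coprime; N = 173·227·127 = 4987417.
N/173 = 28829; 28829 ≡ 111 (mod 173); 111·53 ≡ 1, so inverse 53.
N/227 = 21971; 21971 ≡ 179 (mod 227); 179·52 ≡ 1, so inverse 52.
N/127 = 39271; 39271 ≡ 28 (mod 127); 28·59 ≡ 1, so inverse 59.
S ≡ 149·28829·53 + 43·21971·52 + 45·39271·59 = 381054274.
381054274 mod 4987417 = 2010582.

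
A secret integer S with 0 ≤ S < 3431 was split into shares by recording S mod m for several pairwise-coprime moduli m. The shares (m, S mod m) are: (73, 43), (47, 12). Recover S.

3255

Combine the congruences pairwise.
From S ≡ 43 (mod 73) write S = 43 + 73t. Substituting into S ≡ 12 (mod 47) gives 73t ≡ 16 (mod 47), and since 26⁻¹ ≡ 38 (mod 47), t ≡ 44. Hence S ≡ 43 + 73·44 = 3255 (mod 3431).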